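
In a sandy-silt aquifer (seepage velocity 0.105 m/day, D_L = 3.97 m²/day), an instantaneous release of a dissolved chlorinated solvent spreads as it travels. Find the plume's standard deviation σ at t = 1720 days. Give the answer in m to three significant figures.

Dispersive spreading gives a Gaussian with σ² = 2Dt; advection only shifts the center.
σ = √(2 × 3.97 × 1720) = 117 m.

117 m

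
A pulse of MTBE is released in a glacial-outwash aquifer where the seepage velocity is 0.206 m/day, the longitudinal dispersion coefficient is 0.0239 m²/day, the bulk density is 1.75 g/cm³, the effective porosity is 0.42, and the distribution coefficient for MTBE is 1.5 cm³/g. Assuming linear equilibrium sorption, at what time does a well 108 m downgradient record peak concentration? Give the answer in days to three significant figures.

Retardation factor R = 1 + ρ_b·K_d/n = 1 + 1.75 × 1.5/0.42 = 7.250.
Sorption retards both mechanisms: v_R = v/R = 0.02841 m/day, D_R = D/R = 0.003297 m²/day.
Peak time from v_R²t² + 2D_R t − x² = 0: t = (√(D_R² + v_R²x²) − D_R)/v_R².
√(D_R² + v_R²x²) = √(0.003297² + 0.02841² × 108²) = 3.068; v_R² = 0.0008071.
t = (3.068 − 0.003297)/0.0008071 = 3800 days.

3800 days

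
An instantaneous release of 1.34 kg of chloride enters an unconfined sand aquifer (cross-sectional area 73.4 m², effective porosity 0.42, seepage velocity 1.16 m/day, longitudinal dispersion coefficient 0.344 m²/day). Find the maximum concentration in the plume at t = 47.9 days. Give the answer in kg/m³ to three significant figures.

The peak of an instantaneous 1D plume sits at x = vt; there the Gaussian factor is 1 and C_max = M/(n_e·A·√(4πDt)), where n_e·A is the pore area the mass is dissolved in.
√(4πDt) = √(4π × 0.344 × 47.9) = 14.39 m, so C_max = 1.34/(0.42 × 73.4 × 14.39) = 0.00302 kg/m³.

0.00302 kg/m³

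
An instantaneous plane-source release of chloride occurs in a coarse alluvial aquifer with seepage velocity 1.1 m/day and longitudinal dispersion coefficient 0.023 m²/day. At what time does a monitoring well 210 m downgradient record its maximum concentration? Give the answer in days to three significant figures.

For the 1D instantaneous-source solution, setting ∂C/∂t = 0 at fixed x gives v²t² + 2Dt − x² = 0, so t = (√(D² + v²x²) − D)/v².
√(D² + v²x²) = √(0.023² + 1.1² × 210²) = 231.0; v² = 1.21.
t = (231.0 − 0.023)/1.21 = 191 days (vs. the pure-advection estimate x/v = 191 d).

191 days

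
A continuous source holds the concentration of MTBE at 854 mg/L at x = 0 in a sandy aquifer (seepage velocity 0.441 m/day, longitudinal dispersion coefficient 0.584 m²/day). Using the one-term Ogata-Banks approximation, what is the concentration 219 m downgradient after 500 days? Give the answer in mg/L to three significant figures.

For a continuous step input, C/C₀ ≈ ½·erfc((x−vt)/(2√(Dt))).
vt = 0.441 × 500 = 220.5 m and 2√(Dt) = 2√(0.584 × 500) = 34.18 m.
Argument (x−vt)/(2√(Dt)) = (219 − 220.5)/34.18 = -0.04389; ½·erfc(-0.04389) = 0.5247.
C = 854 × 0.5247 = 448 mg/L.

448 mg/L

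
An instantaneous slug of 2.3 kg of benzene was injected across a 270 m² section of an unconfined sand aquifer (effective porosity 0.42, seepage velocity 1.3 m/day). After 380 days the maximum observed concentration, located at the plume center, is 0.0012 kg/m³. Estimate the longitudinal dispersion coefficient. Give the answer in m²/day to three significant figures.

At the plume center C_max = M/(n_e·A·√(4πDt)), so D = M²/(4πt·(n_e·A·C_max)²).
n_e·A·C_max = 0.42 × 270 × 0.0012 = 0.1361 kg/m.
D = 2.3²/(4π × 380 × 0.1361²) = 0.0598 m²/day.

0.0598 m²/day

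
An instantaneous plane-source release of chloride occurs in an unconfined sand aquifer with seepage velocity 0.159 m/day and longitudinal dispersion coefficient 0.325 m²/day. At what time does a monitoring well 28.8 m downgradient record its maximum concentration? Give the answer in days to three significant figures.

169 days

For the 1D instantaneous-source solution, setting ∂C/∂t = 0 at fixed x gives v²t² + 2Dt − x² = 0, so t = (√(D² + v²x²) − D)/v².
√(D² + v²x²) = √(0.325² + 0.159² × 28.8²) = 4.591; v² = 0.025281.
t = (4.591 − 0.325)/0.025281 = 169 days (vs. the pure-advection estimate x/v = 181 d).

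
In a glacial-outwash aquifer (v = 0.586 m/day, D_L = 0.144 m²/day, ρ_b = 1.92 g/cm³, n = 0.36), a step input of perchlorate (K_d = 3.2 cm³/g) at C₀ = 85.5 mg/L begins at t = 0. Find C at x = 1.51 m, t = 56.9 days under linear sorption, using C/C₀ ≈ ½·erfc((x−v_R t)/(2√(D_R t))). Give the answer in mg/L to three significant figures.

54.5 mg/L

Retardation factor R = 1 + ρ_b·K_d/n = 1 + 1.92 × 3.2/0.36 = 18.07.
Sorption retards both mechanisms: v_R = v/R = 0.03243 m/day, D_R = D/R = 0.007969 m²/day.
v_R·t = 0.03243 × 56.9 = 1.845267 m; 2√(D_R t) = 1.347 m; argument = (1.51 − 1.845267)/1.347 = -0.2489.
C = C₀ × ½·erfc(-0.2489) = 85.5 × 0.6376 = 54.5 mg/L.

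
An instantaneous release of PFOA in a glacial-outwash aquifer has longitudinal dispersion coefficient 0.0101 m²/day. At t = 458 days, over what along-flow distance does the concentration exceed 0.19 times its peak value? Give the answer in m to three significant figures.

The plume is Gaussian with σ = √(2Dt) = √(2 × 0.0101 × 458) = 3.042 m.
C/C_peak = exp(−Δx²/(2σ²)) = 0.19 ⇒ Δx = σ·√(−2 ln 0.19) = 3.042 × 1.822 = 5.543 m.
Width = 2Δx = 11.1 m.

11.1 m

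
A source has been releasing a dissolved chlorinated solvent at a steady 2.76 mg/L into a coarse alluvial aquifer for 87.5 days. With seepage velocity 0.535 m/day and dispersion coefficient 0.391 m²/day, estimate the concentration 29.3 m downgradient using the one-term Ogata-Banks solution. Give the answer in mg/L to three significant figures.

For a continuous step input, C/C₀ ≈ ½·erfc((x−vt)/(2√(Dt))).
vt = 0.535 × 87.5 = 46.8125 m and 2√(Dt) = 2√(0.391 × 87.5) = 11.70 m.
Argument (x−vt)/(2√(Dt)) = (29.3 − 46.8125)/11.70 = -1.497; ½·erfc(-1.497) = 0.9829.
C = 2.76 × 0.9829 = 2.71 mg/L.

2.71 mg/L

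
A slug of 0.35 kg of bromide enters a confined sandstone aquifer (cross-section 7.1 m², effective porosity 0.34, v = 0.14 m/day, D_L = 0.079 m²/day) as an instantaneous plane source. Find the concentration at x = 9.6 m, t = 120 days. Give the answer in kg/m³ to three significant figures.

For an instantaneous plane source, C(x,t) = M/(n_e·A·√(4πDt)) · exp(−(x−vt)²/(4Dt)), with n_e·A the pore (flow) area.
Plume center vt = 0.14 × 120 = 16.8 m, so the well at 9.6 m is 7.2 m upgradient of the peak.
√(4πDt) = 10.91 m, giving peak height M/(n_e·A·√(4πDt)) = 0.35/(0.34 × 7.1 × 10.91) = 0.01329 kg/m³.
(x−vt)²/(4Dt) = (-7.2)²/(4 × 0.079 × 120) = 1.367; exp(−1.367) = 0.2549.
C = 0.01329 × 0.2549 = 0.00339 kg/m³.

0.00339 kg/m³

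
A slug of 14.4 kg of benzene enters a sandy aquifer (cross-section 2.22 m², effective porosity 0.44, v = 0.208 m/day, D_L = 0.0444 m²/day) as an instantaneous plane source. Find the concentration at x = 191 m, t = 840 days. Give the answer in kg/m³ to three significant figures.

0.115 kg/m³

For an instantaneous plane source, C(x,t) = M/(n_e·A·√(4πDt)) · exp(−(x−vt)²/(4Dt)), with n_e·A the pore (flow) area.
Plume center vt = 0.208 × 840 = 174.72 m, so the well at 191 m is 16.28 m downgradient of the peak.
√(4πDt) = 21.65 m, giving peak height M/(n_e·A·√(4πDt)) = 14.4/(0.44 × 2.22 × 21.65) = 0.6809 kg/m³.
(x−vt)²/(4Dt) = (16.28)²/(4 × 0.0444 × 840) = 1.777; exp(−1.777) = 0.1691.
C = 0.6809 × 0.1691 = 0.115 kg/m³.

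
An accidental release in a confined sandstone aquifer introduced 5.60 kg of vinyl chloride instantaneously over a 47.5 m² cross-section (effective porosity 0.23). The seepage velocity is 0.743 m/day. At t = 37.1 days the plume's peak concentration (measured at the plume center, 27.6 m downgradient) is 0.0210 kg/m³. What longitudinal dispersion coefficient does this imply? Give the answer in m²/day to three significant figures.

1.28 m²/day

At the plume center C_max = M/(n_e·A·√(4πDt)), so D = M²/(4πt·(n_e·A·C_max)²).
n_e·A·C_max = 0.23 × 47.5 × 0.0210 = 0.2294 kg/m.
D = 5.60²/(4π × 37.1 × 0.2294²) = 1.28 m²/day.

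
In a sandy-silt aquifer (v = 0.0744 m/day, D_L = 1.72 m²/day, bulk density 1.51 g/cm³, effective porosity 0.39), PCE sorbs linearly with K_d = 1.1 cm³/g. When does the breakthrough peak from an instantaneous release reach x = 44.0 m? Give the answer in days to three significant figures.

1880 days

Retardation factor R = 1 + ρ_b·K_d/n = 1 + 1.51 × 1.1/0.39 = 5.259.
Sorption retards both mechanisms: v_R = v/R = 0.01415 m/day, D_R = D/R = 0.3271 m²/day.
Peak time from v_R²t² + 2D_R t − x² = 0: t = (√(D_R² + v_R²x²) − D_R)/v_R².
√(D_R² + v_R²x²) = √(0.3271² + 0.01415² × 44.0²) = 0.7033; v_R² = 0.0002002.
t = (0.7033 − 0.3271)/0.0002002 = 1880 days.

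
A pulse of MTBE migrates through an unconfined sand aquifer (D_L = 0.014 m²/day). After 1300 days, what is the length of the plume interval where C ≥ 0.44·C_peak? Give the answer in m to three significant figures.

The plume is Gaussian with σ = √(2Dt) = √(2 × 0.014 × 1300) = 6.033 m.
C/C_peak = exp(−Δx²/(2σ²)) = 0.44 ⇒ Δx = σ·√(−2 ln 0.44) = 6.033 × 1.281 = 7.728 m.
Width = 2Δx = 15.5 m.

15.5 m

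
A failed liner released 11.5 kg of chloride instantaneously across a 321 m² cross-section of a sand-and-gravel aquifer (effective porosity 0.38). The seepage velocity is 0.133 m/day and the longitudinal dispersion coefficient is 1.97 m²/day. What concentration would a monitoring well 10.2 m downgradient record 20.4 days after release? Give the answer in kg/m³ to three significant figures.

For an instantaneous plane source, C(x,t) = M/(n_e·A·√(4πDt)) · exp(−(x−vt)²/(4Dt)), with n_e·A the pore (flow) area.
Plume center vt = 0.133 × 20.4 = 2.7132 m, so the well at 10.2 m is 7.4868 m downgradient of the peak.
√(4πDt) = 22.47 m, giving peak height M/(n_e·A·√(4πDt)) = 11.5/(0.38 × 321 × 22.47) = 0.004196 kg/m³.
(x−vt)²/(4Dt) = (7.4868)²/(4 × 1.97 × 20.4) = 0.3487; exp(−0.3487) = 0.7056.
C = 0.004196 × 0.7056 = 0.00296 kg/m³.

0.00296 kg/m³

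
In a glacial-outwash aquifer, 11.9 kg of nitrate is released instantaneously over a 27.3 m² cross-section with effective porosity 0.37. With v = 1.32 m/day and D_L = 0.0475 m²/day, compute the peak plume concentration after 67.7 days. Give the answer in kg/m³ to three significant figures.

0.185 kg/m³

The peak of an instantaneous 1D plume sits at x = vt; there the Gaussian factor is 1 and C_max = M/(n_e·A·√(4πDt)), where n_e·A is the pore area the mass is dissolved in.
√(4πDt) = √(4π × 0.0475 × 67.7) = 6.357 m, so C_max = 11.9/(0.37 × 27.3 × 6.357) = 0.185 kg/m³.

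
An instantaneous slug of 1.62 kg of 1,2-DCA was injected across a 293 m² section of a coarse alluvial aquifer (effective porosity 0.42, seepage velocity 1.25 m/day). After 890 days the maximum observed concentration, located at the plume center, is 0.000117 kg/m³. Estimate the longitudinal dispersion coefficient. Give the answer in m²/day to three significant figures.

1.13 m²/day

At the plume center C_max = M/(n_e·A·√(4πDt)), so D = M²/(4πt·(n_e·A·C_max)²).
n_e·A·C_max = 0.42 × 293 × 0.000117 = 0.01440 kg/m.
D = 1.62²/(4π × 890 × 0.01440²) = 1.13 m²/day.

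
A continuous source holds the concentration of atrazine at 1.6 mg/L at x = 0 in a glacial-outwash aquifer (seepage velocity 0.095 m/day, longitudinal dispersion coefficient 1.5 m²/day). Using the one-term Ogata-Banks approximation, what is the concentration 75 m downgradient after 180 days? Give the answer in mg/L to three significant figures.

0.0102 mg/L

For a continuous step input, C/C₀ ≈ ½·erfc((x−vt)/(2√(Dt))).
vt = 0.095 × 180 = 17.1 m and 2√(Dt) = 2√(1.5 × 180) = 32.86 m.
Argument (x−vt)/(2√(Dt)) = (75 − 17.1)/32.86 = 1.762; ½·erfc(1.762) = 0.006354.
C = 1.6 × 0.006354 = 0.0102 mg/L.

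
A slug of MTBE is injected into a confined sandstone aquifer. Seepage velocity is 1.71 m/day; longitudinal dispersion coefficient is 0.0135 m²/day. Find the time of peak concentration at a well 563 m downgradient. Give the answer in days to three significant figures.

329 days

For the 1D instantaneous-source solution, setting ∂C/∂t = 0 at fixed x gives v²t² + 2Dt − x² = 0, so t = (√(D² + v²x²) − D)/v².
√(D² + v²x²) = √(0.0135² + 1.71² × 563²) = 962.7; v² = 2.9241.
t = (962.7 − 0.0135)/2.9241 = 329 days (vs. the pure-advection estimate x/v = 329 d).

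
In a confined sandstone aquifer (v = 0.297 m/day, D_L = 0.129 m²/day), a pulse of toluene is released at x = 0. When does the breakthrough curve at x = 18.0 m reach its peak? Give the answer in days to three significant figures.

For the 1D instantaneous-source solution, setting ∂C/∂t = 0 at fixed x gives v²t² + 2Dt − x² = 0, so t = (√(D² + v²x²) − D)/v².
√(D² + v²x²) = √(0.129² + 0.297² × 18.0²) = 5.348; v² = 0.088209.
t = (5.348 − 0.129)/0.088209 = 59.2 days (vs. the pure-advection estimate x/v = 60.6 d).

59.2 days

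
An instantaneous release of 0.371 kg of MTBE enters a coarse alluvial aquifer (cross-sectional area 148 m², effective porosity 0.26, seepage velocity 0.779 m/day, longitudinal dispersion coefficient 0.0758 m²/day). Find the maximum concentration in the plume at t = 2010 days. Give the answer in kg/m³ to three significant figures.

0.000220 kg/m³

The peak of an instantaneous 1D plume sits at x = vt; there the Gaussian factor is 1 and C_max = M/(n_e·A·√(4πDt)), where n_e·A is the pore area the mass is dissolved in.
√(4πDt) = √(4π × 0.0758 × 2010) = 43.76 m, so C_max = 0.371/(0.26 × 148 × 43.76) = 0.000220 kg/m³.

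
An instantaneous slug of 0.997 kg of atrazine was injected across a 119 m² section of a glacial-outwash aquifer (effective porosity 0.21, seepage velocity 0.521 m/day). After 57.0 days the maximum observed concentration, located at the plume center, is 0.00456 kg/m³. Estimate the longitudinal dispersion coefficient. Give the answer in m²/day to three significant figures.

At the plume center C_max = M/(n_e·A·√(4πDt)), so D = M²/(4πt·(n_e·A·C_max)²).
n_e·A·C_max = 0.21 × 119 × 0.00456 = 0.1140 kg/m.
D = 0.997²/(4π × 57.0 × 0.1140²) = 0.107 m²/day.

0.107 m²/day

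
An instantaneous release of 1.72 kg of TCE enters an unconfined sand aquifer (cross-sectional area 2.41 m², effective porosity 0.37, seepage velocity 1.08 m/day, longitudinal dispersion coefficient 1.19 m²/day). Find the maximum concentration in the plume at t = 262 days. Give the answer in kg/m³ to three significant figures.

The peak of an instantaneous 1D plume sits at x = vt; there the Gaussian factor is 1 and C_max = M/(n_e·A·√(4πDt)), where n_e·A is the pore area the mass is dissolved in.
√(4πDt) = √(4π × 1.19 × 262) = 62.59 m, so C_max = 1.72/(0.37 × 2.41 × 62.59) = 0.0308 kg/m³.

0.0308 kg/m³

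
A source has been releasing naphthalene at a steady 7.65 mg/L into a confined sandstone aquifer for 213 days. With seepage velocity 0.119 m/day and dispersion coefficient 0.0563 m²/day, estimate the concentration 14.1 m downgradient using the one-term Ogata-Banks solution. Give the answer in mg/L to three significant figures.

For a continuous step input, C/C₀ ≈ ½·erfc((x−vt)/(2√(Dt))).
vt = 0.119 × 213 = 25.347 m and 2√(Dt) = 2√(0.0563 × 213) = 6.926 m.
Argument (x−vt)/(2√(Dt)) = (14.1 − 25.347)/6.926 = -1.624; ½·erfc(-1.624) = 0.9892.
C = 7.65 × 0.9892 = 7.57 mg/L.

7.57 mg/L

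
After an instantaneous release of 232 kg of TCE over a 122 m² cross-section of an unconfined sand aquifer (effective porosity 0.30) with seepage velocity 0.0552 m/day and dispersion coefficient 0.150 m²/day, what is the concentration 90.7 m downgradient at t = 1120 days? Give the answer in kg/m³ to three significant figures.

For an instantaneous plane source, C(x,t) = M/(n_e·A·√(4πDt)) · exp(−(x−vt)²/(4Dt)), with n_e·A the pore (flow) area.
Plume center vt = 0.0552 × 1120 = 61.824 m, so the well at 90.7 m is 28.876 m downgradient of the peak.
√(4πDt) = 45.95 m, giving peak height M/(n_e·A·√(4πDt)) = 232/(0.30 × 122 × 45.95) = 0.1379 kg/m³.
(x−vt)²/(4Dt) = (28.876)²/(4 × 0.150 × 1120) = 1.241; exp(−1.241) = 0.2891.
C = 0.1379 × 0.2891 = 0.0399 kg/m³.

0.0399 kg/m³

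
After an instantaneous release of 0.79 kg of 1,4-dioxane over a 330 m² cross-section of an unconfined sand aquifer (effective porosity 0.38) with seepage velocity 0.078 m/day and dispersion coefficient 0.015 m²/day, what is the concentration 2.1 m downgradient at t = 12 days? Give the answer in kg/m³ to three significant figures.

For an instantaneous plane source, C(x,t) = M/(n_e·A·√(4πDt)) · exp(−(x−vt)²/(4Dt)), with n_e·A the pore (flow) area.
Plume center vt = 0.078 × 12 = 0.936 m, so the well at 2.1 m is 1.164 m downgradient of the peak.
√(4πDt) = 1.504 m, giving peak height M/(n_e·A·√(4πDt)) = 0.79/(0.38 × 330 × 1.504) = 0.004189 kg/m³.
(x−vt)²/(4Dt) = (1.164)²/(4 × 0.015 × 12) = 1.882; exp(−1.882) = 0.1523.
C = 0.004189 × 0.1523 = 0.000638 kg/m³.

0.000638 kg/m³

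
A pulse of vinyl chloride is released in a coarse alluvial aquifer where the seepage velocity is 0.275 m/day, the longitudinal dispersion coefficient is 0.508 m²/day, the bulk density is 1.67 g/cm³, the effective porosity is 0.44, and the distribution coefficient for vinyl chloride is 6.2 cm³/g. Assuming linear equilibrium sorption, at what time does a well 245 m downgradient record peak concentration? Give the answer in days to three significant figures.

Retardation factor R = 1 + ρ_b·K_d/n = 1 + 1.67 × 6.2/0.44 = 24.53.
Sorption retards both mechanisms: v_R = v/R = 0.01121 m/day, D_R = D/R = 0.02071 m²/day.
Peak time from v_R²t² + 2D_R t − x² = 0: t = (√(D_R² + v_R²x²) − D_R)/v_R².
√(D_R² + v_R²x²) = √(0.02071² + 0.01121² × 245²) = 2.747; v_R² = 0.0001257.
t = (2.747 − 0.02071)/0.0001257 = 21700 days.

21700 days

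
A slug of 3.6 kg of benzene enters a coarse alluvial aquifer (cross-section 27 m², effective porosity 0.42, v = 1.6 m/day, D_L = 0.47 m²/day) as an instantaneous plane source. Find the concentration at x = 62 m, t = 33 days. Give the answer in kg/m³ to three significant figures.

For an instantaneous plane source, C(x,t) = M/(n_e·A·√(4πDt)) · exp(−(x−vt)²/(4Dt)), with n_e·A the pore (flow) area.
Plume center vt = 1.6 × 33 = 52.8 m, so the well at 62 m is 9.2 m downgradient of the peak.
√(4πDt) = 13.96 m, giving peak height M/(n_e·A·√(4πDt)) = 3.6/(0.42 × 27 × 13.96) = 0.02274 kg/m³.
(x−vt)²/(4Dt) = (9.2)²/(4 × 0.47 × 33) = 1.364; exp(−1.364) = 0.2556.
C = 0.02274 × 0.2556 = 0.00581 kg/m³.

0.00581 kg/m³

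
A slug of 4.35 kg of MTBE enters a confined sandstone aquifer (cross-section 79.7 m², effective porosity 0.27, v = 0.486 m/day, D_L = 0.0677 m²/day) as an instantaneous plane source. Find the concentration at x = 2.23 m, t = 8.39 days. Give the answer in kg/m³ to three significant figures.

For an instantaneous plane source, C(x,t) = M/(n_e·A·√(4πDt)) · exp(−(x−vt)²/(4Dt)), with n_e·A the pore (flow) area.
Plume center vt = 0.486 × 8.39 = 4.07754 m, so the well at 2.23 m is 1.84754 m upgradient of the peak.
√(4πDt) = 2.672 m, giving peak height M/(n_e·A·√(4πDt)) = 4.35/(0.27 × 79.7 × 2.672) = 0.07565 kg/m³.
(x−vt)²/(4Dt) = (-1.84754)²/(4 × 0.0677 × 8.39) = 1.502; exp(−1.502) = 0.2227.
C = 0.07565 × 0.2227 = 0.0168 kg/m³.

0.0168 kg/m³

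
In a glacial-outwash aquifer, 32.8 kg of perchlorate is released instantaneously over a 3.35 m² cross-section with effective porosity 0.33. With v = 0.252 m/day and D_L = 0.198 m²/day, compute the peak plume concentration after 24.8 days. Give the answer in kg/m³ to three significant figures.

The peak of an instantaneous 1D plume sits at x = vt; there the Gaussian factor is 1 and C_max = M/(n_e·A·√(4πDt)), where n_e·A is the pore area the mass is dissolved in.
√(4πDt) = √(4π × 0.198 × 24.8) = 7.855 m, so C_max = 32.8/(0.33 × 3.35 × 7.855) = 3.78 kg/m³.

3.78 kg/m³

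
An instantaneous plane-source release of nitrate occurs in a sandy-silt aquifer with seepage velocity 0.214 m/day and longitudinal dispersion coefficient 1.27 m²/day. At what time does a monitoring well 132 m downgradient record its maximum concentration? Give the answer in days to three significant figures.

For the 1D instantaneous-source solution, setting ∂C/∂t = 0 at fixed x gives v²t² + 2Dt − x² = 0, so t = (√(D² + v²x²) − D)/v².
√(D² + v²x²) = √(1.27² + 0.214² × 132²) = 28.28; v² = 0.045796.
t = (28.28 − 1.27)/0.045796 = 590 days (vs. the pure-advection estimate x/v = 617 d).

590 days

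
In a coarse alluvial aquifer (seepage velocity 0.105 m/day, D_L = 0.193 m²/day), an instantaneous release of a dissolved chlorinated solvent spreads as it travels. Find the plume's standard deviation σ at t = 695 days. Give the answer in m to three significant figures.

16.4 m

Dispersive spreading gives a Gaussian with σ² = 2Dt; advection only shifts the center.
σ = √(2 × 0.193 × 695) = 16.4 m.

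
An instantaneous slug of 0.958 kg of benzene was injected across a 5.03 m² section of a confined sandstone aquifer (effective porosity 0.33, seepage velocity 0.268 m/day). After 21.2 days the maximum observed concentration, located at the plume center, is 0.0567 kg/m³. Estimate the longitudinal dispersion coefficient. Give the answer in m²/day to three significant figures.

0.389 m²/day

At the plume center C_max = M/(n_e·A·√(4πDt)), so D = M²/(4πt·(n_e·A·C_max)²).
n_e·A·C_max = 0.33 × 5.03 × 0.0567 = 0.09412 kg/m.
D = 0.958²/(4π × 21.2 × 0.09412²) = 0.389 m²/day.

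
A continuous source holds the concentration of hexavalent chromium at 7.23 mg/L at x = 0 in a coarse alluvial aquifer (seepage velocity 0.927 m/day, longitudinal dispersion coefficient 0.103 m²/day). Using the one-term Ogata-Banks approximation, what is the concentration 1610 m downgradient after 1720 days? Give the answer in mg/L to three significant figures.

1.48 mg/L

For a continuous step input, C/C₀ ≈ ½·erfc((x−vt)/(2√(Dt))).
vt = 0.927 × 1720 = 1594.44 m and 2√(Dt) = 2√(0.103 × 1720) = 26.62 m.
Argument (x−vt)/(2√(Dt)) = (1610 − 1594.44)/26.62 = 0.5845; ½·erfc(0.5845) = 0.2042.
C = 7.23 × 0.2042 = 1.48 mg/L.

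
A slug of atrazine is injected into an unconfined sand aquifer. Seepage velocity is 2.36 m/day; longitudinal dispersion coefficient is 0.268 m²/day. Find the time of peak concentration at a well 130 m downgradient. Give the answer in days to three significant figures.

55.0 days

For the 1D instantaneous-source solution, setting ∂C/∂t = 0 at fixed x gives v²t² + 2Dt − x² = 0, so t = (√(D² + v²x²) − D)/v².
√(D² + v²x²) = √(0.268² + 2.36² × 130²) = 306.8; v² = 5.5696.
t = (306.8 − 0.268)/5.5696 = 55.0 days (vs. the pure-advection estimate x/v = 55.1 d).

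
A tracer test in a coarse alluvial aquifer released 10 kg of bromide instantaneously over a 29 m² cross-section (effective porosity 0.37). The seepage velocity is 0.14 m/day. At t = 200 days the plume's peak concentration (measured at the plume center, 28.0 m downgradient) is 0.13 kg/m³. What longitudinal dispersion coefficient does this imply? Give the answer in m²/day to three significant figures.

At the plume center C_max = M/(n_e·A·√(4πDt)), so D = M²/(4πt·(n_e·A·C_max)²).
n_e·A·C_max = 0.37 × 29 × 0.13 = 1.395 kg/m.
D = 10²/(4π × 200 × 1.395²) = 0.0204 m²/day.

0.0204 m²/day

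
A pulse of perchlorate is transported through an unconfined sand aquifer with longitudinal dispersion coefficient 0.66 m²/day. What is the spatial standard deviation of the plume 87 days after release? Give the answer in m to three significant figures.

Dispersive spreading gives a Gaussian with σ² = 2Dt; advection only shifts the center.
σ = √(2 × 0.66 × 87) = 10.7 m.

10.7 m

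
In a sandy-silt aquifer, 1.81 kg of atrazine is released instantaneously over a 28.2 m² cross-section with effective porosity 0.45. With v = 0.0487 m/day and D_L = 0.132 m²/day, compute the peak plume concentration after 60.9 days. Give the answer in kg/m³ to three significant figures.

The peak of an instantaneous 1D plume sits at x = vt; there the Gaussian factor is 1 and C_max = M/(n_e·A·√(4πDt)), where n_e·A is the pore area the mass is dissolved in.
√(4πDt) = √(4π × 0.132 × 60.9) = 10.05 m, so C_max = 1.81/(0.45 × 28.2 × 10.05) = 0.0142 kg/m³.

0.0142 kg/m³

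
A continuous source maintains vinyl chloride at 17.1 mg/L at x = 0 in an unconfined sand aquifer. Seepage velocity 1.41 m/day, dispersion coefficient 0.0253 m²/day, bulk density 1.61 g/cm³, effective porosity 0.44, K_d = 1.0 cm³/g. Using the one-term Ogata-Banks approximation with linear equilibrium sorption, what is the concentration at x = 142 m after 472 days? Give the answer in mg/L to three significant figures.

11.0 mg/L

Retardation factor R = 1 + ρ_b·K_d/n = 1 + 1.61 × 1.0/0.44 = 4.659.
Sorption retards both mechanisms: v_R = v/R = 0.3026 m/day, D_R = D/R = 0.005430 m²/day.
v_R·t = 0.3026 × 472 = 142.8272 m; 2√(D_R t) = 3.202 m; argument = (142 − 142.8272)/3.202 = -0.2583.
C = C₀ × ½·erfc(-0.2583) = 17.1 × 0.6426 = 11.0 mg/L.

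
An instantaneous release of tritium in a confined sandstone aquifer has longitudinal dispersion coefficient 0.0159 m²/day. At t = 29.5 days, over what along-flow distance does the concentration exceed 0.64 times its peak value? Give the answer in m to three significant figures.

The plume is Gaussian with σ = √(2Dt) = √(2 × 0.0159 × 29.5) = 0.9686 m.
C/C_peak = exp(−Δx²/(2σ²)) = 0.64 ⇒ Δx = σ·√(−2 ln 0.64) = 0.9686 × 0.9448 = 0.9151 m.
Width = 2Δx = 1.83 m.

1.83 m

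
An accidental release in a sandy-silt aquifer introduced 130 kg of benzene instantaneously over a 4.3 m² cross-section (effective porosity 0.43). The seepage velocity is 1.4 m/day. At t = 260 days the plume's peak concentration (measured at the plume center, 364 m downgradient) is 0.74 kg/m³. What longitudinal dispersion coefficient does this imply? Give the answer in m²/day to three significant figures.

At the plume center C_max = M/(n_e·A·√(4πDt)), so D = M²/(4πt·(n_e·A·C_max)²).
n_e·A·C_max = 0.43 × 4.3 × 0.74 = 1.368 kg/m.
D = 130²/(4π × 260 × 1.368²) = 2.76 m²/day.

2.76 m²/day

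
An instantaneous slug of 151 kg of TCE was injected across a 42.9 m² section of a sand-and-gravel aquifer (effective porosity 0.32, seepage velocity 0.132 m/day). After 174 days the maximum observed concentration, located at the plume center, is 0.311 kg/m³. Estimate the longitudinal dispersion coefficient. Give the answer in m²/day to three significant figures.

0.572 m²/day

At the plume center C_max = M/(n_e·A·√(4πDt)), so D = M²/(4πt·(n_e·A·C_max)²).
n_e·A·C_max = 0.32 × 42.9 × 0.311 = 4.269 kg/m.
D = 151²/(4π × 174 × 4.269²) = 0.572 m²/day.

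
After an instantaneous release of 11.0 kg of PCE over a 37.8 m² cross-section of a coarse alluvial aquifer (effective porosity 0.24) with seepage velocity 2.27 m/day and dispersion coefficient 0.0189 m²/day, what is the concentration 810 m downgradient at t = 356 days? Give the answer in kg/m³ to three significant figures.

For an instantaneous plane source, C(x,t) = M/(n_e·A·√(4πDt)) · exp(−(x−vt)²/(4Dt)), with n_e·A the pore (flow) area.
Plume center vt = 2.27 × 356 = 808.12 m, so the well at 810 m is 1.88 m downgradient of the peak.
√(4πDt) = 9.195 m, giving peak height M/(n_e·A·√(4πDt)) = 11.0/(0.24 × 37.8 × 9.195) = 0.1319 kg/m³.
(x−vt)²/(4Dt) = (1.88)²/(4 × 0.0189 × 356) = 0.1313; exp(−0.1313) = 0.8770.
C = 0.1319 × 0.8770 = 0.116 kg/m³.

0.116 kg/m³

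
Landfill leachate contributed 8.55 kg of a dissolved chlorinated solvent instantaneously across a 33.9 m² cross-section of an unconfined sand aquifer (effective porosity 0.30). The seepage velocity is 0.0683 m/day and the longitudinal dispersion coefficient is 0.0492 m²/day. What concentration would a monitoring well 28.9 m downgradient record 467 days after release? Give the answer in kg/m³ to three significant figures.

For an instantaneous plane source, C(x,t) = M/(n_e·A·√(4πDt)) · exp(−(x−vt)²/(4Dt)), with n_e·A the pore (flow) area.
Plume center vt = 0.0683 × 467 = 31.8961 m, so the well at 28.9 m is 2.9961 m upgradient of the peak.
√(4πDt) = 16.99 m, giving peak height M/(n_e·A·√(4πDt)) = 8.55/(0.30 × 33.9 × 16.99) = 0.04948 kg/m³.
(x−vt)²/(4Dt) = (-2.9961)²/(4 × 0.0492 × 467) = 0.09767; exp(−0.09767) = 0.9069.
C = 0.04948 × 0.9069 = 0.0449 kg/m³.

0.0449 kg/m³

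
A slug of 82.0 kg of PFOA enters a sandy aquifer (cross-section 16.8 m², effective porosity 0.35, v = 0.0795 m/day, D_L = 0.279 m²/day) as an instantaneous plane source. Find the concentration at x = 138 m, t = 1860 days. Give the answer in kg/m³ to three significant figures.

For an instantaneous plane source, C(x,t) = M/(n_e·A·√(4πDt)) · exp(−(x−vt)²/(4Dt)), with n_e·A the pore (flow) area.
Plume center vt = 0.0795 × 1860 = 147.87 m, so the well at 138 m is 9.87 m upgradient of the peak.
√(4πDt) = 80.75 m, giving peak height M/(n_e·A·√(4πDt)) = 82.0/(0.35 × 16.8 × 80.75) = 0.1727 kg/m³.
(x−vt)²/(4Dt) = (-9.87)²/(4 × 0.279 × 1860) = 0.04693; exp(−0.04693) = 0.9542.
C = 0.1727 × 0.9542 = 0.165 kg/m³.

0.165 kg/m³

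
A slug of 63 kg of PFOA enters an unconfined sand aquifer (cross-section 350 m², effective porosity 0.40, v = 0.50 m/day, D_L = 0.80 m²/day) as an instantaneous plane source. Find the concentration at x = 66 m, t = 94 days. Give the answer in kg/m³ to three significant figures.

0.00441 kg/m³

For an instantaneous plane source, C(x,t) = M/(n_e·A·√(4πDt)) · exp(−(x−vt)²/(4Dt)), with n_e·A the pore (flow) area.
Plume center vt = 0.50 × 94 = 47 m, so the well at 66 m is 19 m downgradient of the peak.
√(4πDt) = 30.74 m, giving peak height M/(n_e·A·√(4πDt)) = 63/(0.40 × 350 × 30.74) = 0.01464 kg/m³.
(x−vt)²/(4Dt) = (19)²/(4 × 0.80 × 94) = 1.200; exp(−1.200) = 0.3012.
C = 0.01464 × 0.3012 = 0.00441 kg/m³.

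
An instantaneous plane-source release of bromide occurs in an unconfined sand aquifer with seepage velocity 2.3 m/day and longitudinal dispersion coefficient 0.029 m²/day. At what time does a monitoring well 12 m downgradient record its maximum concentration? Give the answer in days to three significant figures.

5.21 days

For the 1D instantaneous-source solution, setting ∂C/∂t = 0 at fixed x gives v²t² + 2Dt − x² = 0, so t = (√(D² + v²x²) − D)/v².
√(D² + v²x²) = √(0.029² + 2.3² × 12²) = 27.60; v² = 5.29.
t = (27.60 − 0.029)/5.29 = 5.21 days (vs. the pure-advection estimate x/v = 5.22 d).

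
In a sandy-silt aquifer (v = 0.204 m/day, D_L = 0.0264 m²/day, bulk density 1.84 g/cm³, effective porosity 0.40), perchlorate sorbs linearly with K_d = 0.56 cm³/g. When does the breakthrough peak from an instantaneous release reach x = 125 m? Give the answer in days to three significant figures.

Retardation factor R = 1 + ρ_b·K_d/n = 1 + 1.84 × 0.56/0.40 = 3.576.
Sorption retards both mechanisms: v_R = v/R = 0.05705 m/day, D_R = D/R = 0.007383 m²/day.
Peak time from v_R²t² + 2D_R t − x² = 0: t = (√(D_R² + v_R²x²) − D_R)/v_R².
√(D_R² + v_R²x²) = √(0.007383² + 0.05705² × 125²) = 7.131; v_R² = 0.003255.
t = (7.131 − 0.007383)/0.003255 = 2190 days.

2190 days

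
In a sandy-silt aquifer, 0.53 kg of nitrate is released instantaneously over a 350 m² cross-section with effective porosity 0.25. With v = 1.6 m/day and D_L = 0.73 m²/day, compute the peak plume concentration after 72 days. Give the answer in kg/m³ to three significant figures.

The peak of an instantaneous 1D plume sits at x = vt; there the Gaussian factor is 1 and C_max = M/(n_e·A·√(4πDt)), where n_e·A is the pore area the mass is dissolved in.
√(4πDt) = √(4π × 0.73 × 72) = 25.70 m, so C_max = 0.53/(0.25 × 350 × 25.70) = 0.000236 kg/m³.

0.000236 kg/m³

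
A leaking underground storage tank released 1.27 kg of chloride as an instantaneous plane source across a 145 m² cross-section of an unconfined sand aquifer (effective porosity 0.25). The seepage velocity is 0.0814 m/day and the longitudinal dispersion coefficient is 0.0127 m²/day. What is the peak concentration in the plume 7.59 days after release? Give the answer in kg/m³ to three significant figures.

0.0318 kg/m³

The peak of an instantaneous 1D plume sits at x = vt; there the Gaussian factor is 1 and C_max = M/(n_e·A·√(4πDt)), where n_e·A is the pore area the mass is dissolved in.
√(4πDt) = √(4π × 0.0127 × 7.59) = 1.101 m, so C_max = 1.27/(0.25 × 145 × 1.101) = 0.0318 kg/m³.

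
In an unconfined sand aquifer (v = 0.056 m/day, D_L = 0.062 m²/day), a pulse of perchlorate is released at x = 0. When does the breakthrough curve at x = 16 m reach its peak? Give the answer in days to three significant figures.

For the 1D instantaneous-source solution, setting ∂C/∂t = 0 at fixed x gives v²t² + 2Dt − x² = 0, so t = (√(D² + v²x²) − D)/v².
√(D² + v²x²) = √(0.062² + 0.056² × 16²) = 0.8981; v² = 0.003136.
t = (0.8981 − 0.062)/0.003136 = 267 days (vs. the pure-advection estimate x/v = 286 d).

267 days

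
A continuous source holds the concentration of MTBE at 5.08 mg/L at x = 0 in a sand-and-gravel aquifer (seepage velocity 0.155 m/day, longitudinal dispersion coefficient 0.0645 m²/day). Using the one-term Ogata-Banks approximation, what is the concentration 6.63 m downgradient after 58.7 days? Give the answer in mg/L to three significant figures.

4.14 mg/L

For a continuous step input, C/C₀ ≈ ½·erfc((x−vt)/(2√(Dt))).
vt = 0.155 × 58.7 = 9.0985 m and 2√(Dt) = 2√(0.0645 × 58.7) = 3.892 m.
Argument (x−vt)/(2√(Dt)) = (6.63 − 9.0985)/3.892 = -0.6342; ½·erfc(-0.6342) = 0.8151.
C = 5.08 × 0.8151 = 4.14 mg/L.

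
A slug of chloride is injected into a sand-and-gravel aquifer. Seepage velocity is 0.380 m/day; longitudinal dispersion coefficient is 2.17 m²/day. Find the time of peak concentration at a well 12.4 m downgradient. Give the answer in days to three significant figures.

For the 1D instantaneous-source solution, setting ∂C/∂t = 0 at fixed x gives v²t² + 2Dt − x² = 0, so t = (√(D² + v²x²) − D)/v².
√(D² + v²x²) = √(2.17² + 0.380² × 12.4²) = 5.188; v² = 0.1444.
t = (5.188 − 2.17)/0.1444 = 20.9 days (vs. the pure-advection estimate x/v = 32.6 d).

20.9 days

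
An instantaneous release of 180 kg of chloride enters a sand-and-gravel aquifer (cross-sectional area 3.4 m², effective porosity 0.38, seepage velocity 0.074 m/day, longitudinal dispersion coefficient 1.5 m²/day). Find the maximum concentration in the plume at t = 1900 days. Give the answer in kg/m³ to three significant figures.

0.736 kg/m³

The peak of an instantaneous 1D plume sits at x = vt; there the Gaussian factor is 1 and C_max = M/(n_e·A·√(4πDt)), where n_e·A is the pore area the mass is dissolved in.
√(4πDt) = √(4π × 1.5 × 1900) = 189.2 m, so C_max = 180/(0.38 × 3.4 × 189.2) = 0.736 kg/m³.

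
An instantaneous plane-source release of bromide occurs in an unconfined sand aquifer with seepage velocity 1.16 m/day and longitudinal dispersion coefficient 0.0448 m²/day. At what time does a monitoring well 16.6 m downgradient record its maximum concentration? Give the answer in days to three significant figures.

14.3 days

For the 1D instantaneous-source solution, setting ∂C/∂t = 0 at fixed x gives v²t² + 2Dt − x² = 0, so t = (√(D² + v²x²) − D)/v².
√(D² + v²x²) = √(0.0448² + 1.16² × 16.6²) = 19.26; v² = 1.3456.
t = (19.26 − 0.0448)/1.3456 = 14.3 days (vs. the pure-advection estimate x/v = 14.3 d).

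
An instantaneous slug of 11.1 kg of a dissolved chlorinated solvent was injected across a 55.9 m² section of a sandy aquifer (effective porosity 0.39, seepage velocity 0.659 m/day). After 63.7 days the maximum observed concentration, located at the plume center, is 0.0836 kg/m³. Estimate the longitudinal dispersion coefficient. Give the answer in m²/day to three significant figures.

At the plume center C_max = M/(n_e·A·√(4πDt)), so D = M²/(4πt·(n_e·A·C_max)²).
n_e·A·C_max = 0.39 × 55.9 × 0.0836 = 1.823 kg/m.
D = 11.1²/(4π × 63.7 × 1.823²) = 0.0463 m²/day.

0.0463 m²/day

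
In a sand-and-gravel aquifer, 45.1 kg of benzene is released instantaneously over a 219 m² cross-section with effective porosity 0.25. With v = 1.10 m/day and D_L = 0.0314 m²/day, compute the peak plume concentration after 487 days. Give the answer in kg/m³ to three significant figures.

0.0594 kg/m³

The peak of an instantaneous 1D plume sits at x = vt; there the Gaussian factor is 1 and C_max = M/(n_e·A·√(4πDt)), where n_e·A is the pore area the mass is dissolved in.
√(4πDt) = √(4π × 0.0314 × 487) = 13.86 m, so C_max = 45.1/(0.25 × 219 × 13.86) = 0.0594 kg/m³.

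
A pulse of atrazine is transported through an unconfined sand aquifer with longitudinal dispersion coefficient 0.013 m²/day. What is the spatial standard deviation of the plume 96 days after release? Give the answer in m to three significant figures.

Dispersive spreading gives a Gaussian with σ² = 2Dt; advection only shifts the center.
σ = √(2 × 0.013 × 96) = 1.58 m.

1.58 m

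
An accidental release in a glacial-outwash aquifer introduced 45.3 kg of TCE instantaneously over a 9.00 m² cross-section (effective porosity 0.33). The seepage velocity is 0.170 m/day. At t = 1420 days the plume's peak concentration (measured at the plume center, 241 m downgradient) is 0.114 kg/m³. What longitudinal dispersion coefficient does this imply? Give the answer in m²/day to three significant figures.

1.00 m²/day

At the plume center C_max = M/(n_e·A·√(4πDt)), so D = M²/(4πt·(n_e·A·C_max)²).
n_e·A·C_max = 0.33 × 9.00 × 0.114 = 0.3386 kg/m.
D = 45.3²/(4π × 1420 × 0.3386²) = 1.00 m²/day.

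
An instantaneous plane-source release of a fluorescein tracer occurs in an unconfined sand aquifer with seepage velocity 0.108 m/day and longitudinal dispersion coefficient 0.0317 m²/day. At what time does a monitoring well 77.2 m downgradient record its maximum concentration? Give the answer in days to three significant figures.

712 days

For the 1D instantaneous-source solution, setting ∂C/∂t = 0 at fixed x gives v²t² + 2Dt − x² = 0, so t = (√(D² + v²x²) − D)/v².
√(D² + v²x²) = √(0.0317² + 0.108² × 77.2²) = 8.338; v² = 0.011664.
t = (8.338 − 0.0317)/0.011664 = 712 days (vs. the pure-advection estimate x/v = 715 d).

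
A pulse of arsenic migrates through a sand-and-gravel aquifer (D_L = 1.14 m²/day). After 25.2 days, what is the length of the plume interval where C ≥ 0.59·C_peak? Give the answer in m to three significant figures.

The plume is Gaussian with σ = √(2Dt) = √(2 × 1.14 × 25.2) = 7.580 m.
C/C_peak = exp(−Δx²/(2σ²)) = 0.59 ⇒ Δx = σ·√(−2 ln 0.59) = 7.580 × 1.027 = 7.785 m.
Width = 2Δx = 15.6 m.

15.6 m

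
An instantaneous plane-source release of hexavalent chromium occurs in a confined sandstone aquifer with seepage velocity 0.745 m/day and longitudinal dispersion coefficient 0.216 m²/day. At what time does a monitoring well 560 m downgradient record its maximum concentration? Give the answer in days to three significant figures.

For the 1D instantaneous-source solution, setting ∂C/∂t = 0 at fixed x gives v²t² + 2Dt − x² = 0, so t = (√(D² + v²x²) − D)/v².
√(D² + v²x²) = √(0.216² + 0.745² × 560²) = 417.2; v² = 0.555025.
t = (417.2 − 0.216)/0.555025 = 751 days (vs. the pure-advection estimate x/v = 752 d).

751 days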